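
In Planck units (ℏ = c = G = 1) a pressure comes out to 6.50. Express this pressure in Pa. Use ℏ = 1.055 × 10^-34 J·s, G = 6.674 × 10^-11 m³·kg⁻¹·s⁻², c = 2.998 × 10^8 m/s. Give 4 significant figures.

One Planck pressure: p_P = c⁷/(ℏG²) = 4.632 × 10^113 Pa.
6.50 × 4.632 × 10^113 Pa = 3.011 × 10^114 Pa

3.011 × 10^114 Pa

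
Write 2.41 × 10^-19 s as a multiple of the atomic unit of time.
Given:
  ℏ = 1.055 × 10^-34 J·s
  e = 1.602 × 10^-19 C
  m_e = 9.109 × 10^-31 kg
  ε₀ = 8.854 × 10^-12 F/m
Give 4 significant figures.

9.947 × 10^-3

atomic unit of time: τ_au = (4πε₀)²ℏ³/(m_e e⁴) = 2.423 × 10^-17 s.
2.41 × 10^-19 / 2.423 × 10^-17 = 9.947 × 10^-3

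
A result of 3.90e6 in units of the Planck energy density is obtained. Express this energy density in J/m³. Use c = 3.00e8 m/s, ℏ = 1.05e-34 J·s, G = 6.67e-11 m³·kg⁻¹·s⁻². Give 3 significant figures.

1.83e120 J/m³

One Planck energy density: u_P = c⁷/(ℏG²) = 4.68e113 J/m³.
3.90e6 × 4.68e113 J/m³ = 1.83e120 J/m³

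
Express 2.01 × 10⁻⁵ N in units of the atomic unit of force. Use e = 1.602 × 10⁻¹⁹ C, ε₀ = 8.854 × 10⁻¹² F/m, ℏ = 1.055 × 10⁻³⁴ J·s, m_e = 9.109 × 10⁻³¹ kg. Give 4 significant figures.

atomic unit of force: F_au = E_h/a₀ = m_e²e⁶/((4πε₀)³ℏ⁴) = 8.220 × 10⁻⁸ N.
2.01 × 10⁻⁵ / 8.220 × 10⁻⁸ = 244.5

244.5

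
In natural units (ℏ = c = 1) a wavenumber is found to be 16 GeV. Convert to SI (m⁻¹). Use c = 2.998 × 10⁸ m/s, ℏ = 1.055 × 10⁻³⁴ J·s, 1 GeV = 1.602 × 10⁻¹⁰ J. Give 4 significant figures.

Inverse length is [E]/(ℏc).
1 GeV → 1/(ℏc) × (1 GeV in J) = 5.065 × 10¹⁵ m⁻¹.
Result: 16 × 5.065 × 10¹⁵ = 8.104 × 10¹⁶ m⁻¹.

8.104 × 10¹⁶ m⁻¹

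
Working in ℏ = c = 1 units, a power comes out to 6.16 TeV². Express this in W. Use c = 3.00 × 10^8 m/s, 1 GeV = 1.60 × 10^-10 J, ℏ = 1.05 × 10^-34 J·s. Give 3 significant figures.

1.50 × 10^21 W

Power is [E]/[T] = [E]²/ℏ.
1 GeV² → 1/ℏ × (1 GeV in J)² = 2.44 × 10^14 W.
Convert the energy scale: 6.16 TeV² = 6.16 × 10^6 GeV².
Result: 6.16 × 10^6 × 2.44 × 10^14 = 1.50 × 10^21 W.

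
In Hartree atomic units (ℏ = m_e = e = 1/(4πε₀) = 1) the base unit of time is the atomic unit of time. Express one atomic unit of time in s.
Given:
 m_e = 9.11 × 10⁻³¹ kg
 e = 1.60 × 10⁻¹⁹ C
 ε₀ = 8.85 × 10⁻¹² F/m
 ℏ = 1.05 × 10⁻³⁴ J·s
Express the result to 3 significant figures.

2.40 × 10⁻¹⁷ s

τ_au = (4πε₀)²ℏ³/(m_e e⁴)
E_h = 4.38 × 10⁻¹⁸ J
ℏ/E_h = 2.40 × 10⁻¹⁷ s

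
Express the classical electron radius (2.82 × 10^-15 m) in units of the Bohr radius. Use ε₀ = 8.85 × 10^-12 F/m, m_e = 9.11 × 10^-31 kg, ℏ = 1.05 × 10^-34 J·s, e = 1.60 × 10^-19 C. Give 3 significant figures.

Bohr radius: a₀ = 4πε₀ℏ²/(m_e e²) = 5.26 × 10^-11 m.
2.82 × 10^-15 / 5.26 × 10^-11 = 5.36 × 10^-5

5.36 × 10^-5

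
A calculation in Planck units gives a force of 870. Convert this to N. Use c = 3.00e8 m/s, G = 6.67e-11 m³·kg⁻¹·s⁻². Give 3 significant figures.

One Planck force: F_P = c⁴/G = 1.21e44 N.
870 × 1.21e44 N = 1.06e47 N

1.06e47 N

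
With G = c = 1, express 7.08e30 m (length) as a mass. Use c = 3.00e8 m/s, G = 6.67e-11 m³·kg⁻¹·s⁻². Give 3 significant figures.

9.55e57 kg

Length → mass via c²/G.
7.08e30 m × (c²/G) = 9.55e57 kg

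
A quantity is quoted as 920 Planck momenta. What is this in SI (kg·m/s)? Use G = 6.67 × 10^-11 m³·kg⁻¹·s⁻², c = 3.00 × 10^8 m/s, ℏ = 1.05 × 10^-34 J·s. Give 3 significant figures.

6.00 × 10^3 kg·m/s

One Planck momentum: p_P = √(ℏc³/G) = 6.52 kg·m/s.
920 × 6.52 kg·m/s = 6.00 × 10^3 kg·m/s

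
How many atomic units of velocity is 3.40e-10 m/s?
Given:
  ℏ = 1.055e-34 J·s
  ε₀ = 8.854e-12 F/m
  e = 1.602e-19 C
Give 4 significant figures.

1.555e-16

atomic unit of velocity: v_au = e²/(4πε₀ℏ) = 2.186e6 m/s.
3.40e-10 / 2.186e6 = 1.555e-16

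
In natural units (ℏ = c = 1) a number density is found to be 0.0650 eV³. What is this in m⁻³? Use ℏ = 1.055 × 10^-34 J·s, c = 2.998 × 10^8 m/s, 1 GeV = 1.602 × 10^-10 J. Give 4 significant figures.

8.446 × 10^18 m⁻³

Number density is [L]⁻³ = [E]³/(ℏc)³.
1 GeV³ → 1/(ℏc)³ × (1 GeV in J)³ = 1.299 × 10^47 m⁻³.
Convert the energy scale: 0.0650 eV³ = 6.50 × 10^-29 GeV³.
Result: 6.50 × 10^-29 × 1.299 × 10^47 = 8.446 × 10^18 m⁻³.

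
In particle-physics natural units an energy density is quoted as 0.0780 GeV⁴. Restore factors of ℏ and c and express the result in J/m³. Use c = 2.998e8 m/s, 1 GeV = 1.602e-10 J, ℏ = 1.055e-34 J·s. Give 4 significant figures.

[E]/[L]³ = [E]⁴/(ℏc)³; restore (ℏc)⁻³.
1 GeV⁴ → 1/(ℏc)³ × (1 GeV in J)⁴ = 2.082e37 J/m³.
Result: 0.0780 × 2.082e37 = 1.624e36 J/m³.

1.624e36 J/m³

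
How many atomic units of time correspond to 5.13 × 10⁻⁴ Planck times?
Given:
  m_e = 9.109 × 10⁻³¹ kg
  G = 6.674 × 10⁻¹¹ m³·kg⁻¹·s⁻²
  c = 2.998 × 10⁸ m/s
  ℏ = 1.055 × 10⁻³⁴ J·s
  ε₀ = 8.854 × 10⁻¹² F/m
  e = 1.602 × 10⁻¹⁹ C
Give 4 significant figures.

1.142 × 10⁻³⁰

Planck time: t_P = √(ℏG/c⁵) = 5.392 × 10⁻⁴⁴ s
atomic unit of time: τ_au = (4πε₀)²ℏ³/(m_e e⁴) = 2.423 × 10⁻¹⁷ s
5.13 × 10⁻⁴ × 5.392 × 10⁻⁴⁴ / 2.423 × 10⁻¹⁷ = 1.142 × 10⁻³⁰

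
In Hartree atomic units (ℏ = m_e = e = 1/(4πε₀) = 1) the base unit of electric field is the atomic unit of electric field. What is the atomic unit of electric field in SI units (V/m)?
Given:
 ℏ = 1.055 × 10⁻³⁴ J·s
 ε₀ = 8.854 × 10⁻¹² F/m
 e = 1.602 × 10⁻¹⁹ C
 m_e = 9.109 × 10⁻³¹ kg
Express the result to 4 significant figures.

E_au = E_h/(e a₀) = m_e²e⁵/((4πε₀)³ℏ⁴)
E_h = 4.354 × 10⁻¹⁸ J
a₀ = 5.297 × 10⁻¹¹ m
E_h/(e·a₀) = 5.131 × 10¹¹ V/m

5.131 × 10¹¹ V/m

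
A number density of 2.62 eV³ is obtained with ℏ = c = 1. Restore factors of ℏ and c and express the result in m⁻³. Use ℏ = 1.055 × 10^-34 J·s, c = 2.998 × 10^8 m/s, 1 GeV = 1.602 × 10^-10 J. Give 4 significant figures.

3.404 × 10^20 m⁻³

Number density is [L]⁻³ = [E]³/(ℏc)³.
1 GeV³ → 1/(ℏc)³ × (1 GeV in J)³ = 1.299 × 10^47 m⁻³.
Convert the energy scale: 2.62 eV³ = 2.62 × 10^-27 GeV³.
Result: 2.62 × 10^-27 × 1.299 × 10^47 = 3.404 × 10^20 m⁻³.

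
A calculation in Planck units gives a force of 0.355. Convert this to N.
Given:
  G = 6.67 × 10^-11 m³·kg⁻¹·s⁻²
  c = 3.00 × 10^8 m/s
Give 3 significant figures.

4.31 × 10^43 N

One Planck force: F_P = c⁴/G = 1.21 × 10^44 N.
0.355 × 1.21 × 10^44 N = 4.31 × 10^43 N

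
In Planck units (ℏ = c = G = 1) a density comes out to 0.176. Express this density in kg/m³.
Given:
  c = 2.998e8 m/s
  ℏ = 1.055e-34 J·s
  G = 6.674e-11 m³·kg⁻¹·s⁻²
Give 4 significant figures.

9.071e95 kg/m³

One Planck density: ρ_P = c⁵/(ℏG²) = 5.154e96 kg/m³.
0.176 × 5.154e96 kg/m³ = 9.071e95 kg/m³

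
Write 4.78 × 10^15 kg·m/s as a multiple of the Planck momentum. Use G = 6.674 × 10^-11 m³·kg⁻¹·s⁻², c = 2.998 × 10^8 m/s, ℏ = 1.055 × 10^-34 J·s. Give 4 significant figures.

Planck momentum: p_P = √(ℏc³/G) = 6.527 kg·m/s.
4.78 × 10^15 / 6.527 = 7.324 × 10^14

7.324 × 10^14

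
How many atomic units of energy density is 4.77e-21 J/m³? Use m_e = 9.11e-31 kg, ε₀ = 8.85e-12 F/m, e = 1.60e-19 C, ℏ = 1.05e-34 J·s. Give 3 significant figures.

atomic unit of energy density: u_au = E_h/a₀³ = m_e⁴e¹⁰/((4πε₀)⁵ℏ⁸) = 3.01e13 J/m³.
4.77e-21 / 3.01e13 = 1.58e-34

1.58e-34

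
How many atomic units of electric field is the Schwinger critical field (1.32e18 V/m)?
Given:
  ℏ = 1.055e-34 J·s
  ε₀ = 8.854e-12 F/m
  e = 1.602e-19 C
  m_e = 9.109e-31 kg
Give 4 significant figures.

atomic unit of electric field: E_au = E_h/(e a₀) = m_e²e⁵/((4πε₀)³ℏ⁴) = 5.131e11 V/m.
1.32e18 / 5.131e11 = 2.573e6

2.573e6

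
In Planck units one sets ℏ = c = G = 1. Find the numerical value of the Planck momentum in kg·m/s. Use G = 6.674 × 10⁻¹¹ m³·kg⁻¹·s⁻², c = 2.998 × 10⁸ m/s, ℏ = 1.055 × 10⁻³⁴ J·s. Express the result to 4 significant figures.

p_P = √(ℏc³/G)
  = √(42.60)
  = 6.527 kg·m/s

6.527 kg·m/s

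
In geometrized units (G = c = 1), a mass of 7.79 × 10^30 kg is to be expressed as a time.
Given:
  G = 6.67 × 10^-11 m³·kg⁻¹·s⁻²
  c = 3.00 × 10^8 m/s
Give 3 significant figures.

Mass → time via G/c³.
7.79 × 10^30 kg × (G/c³) = 1.92 × 10^-5 s

1.92 × 10^-5 s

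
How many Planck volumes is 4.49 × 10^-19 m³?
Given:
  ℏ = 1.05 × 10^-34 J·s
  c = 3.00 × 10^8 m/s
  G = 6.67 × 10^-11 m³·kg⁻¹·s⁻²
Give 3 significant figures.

1.07 × 10^86

Planck volume: V_P = (ℏG/c³)^(3/2) = 4.18 × 10^-105 m³.
4.49 × 10^-19 / 4.18 × 10^-105 = 1.07 × 10^86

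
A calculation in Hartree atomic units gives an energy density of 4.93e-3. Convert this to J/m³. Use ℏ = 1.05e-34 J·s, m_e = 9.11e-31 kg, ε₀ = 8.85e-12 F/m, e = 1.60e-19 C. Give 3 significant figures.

One atomic unit of energy density: u_au = E_h/a₀³ = m_e⁴e¹⁰/((4πε₀)⁵ℏ⁸) = 3.01e13 J/m³.
4.93e-3 × 3.01e13 J/m³ = 1.49e11 J/m³

1.49e11 J/m³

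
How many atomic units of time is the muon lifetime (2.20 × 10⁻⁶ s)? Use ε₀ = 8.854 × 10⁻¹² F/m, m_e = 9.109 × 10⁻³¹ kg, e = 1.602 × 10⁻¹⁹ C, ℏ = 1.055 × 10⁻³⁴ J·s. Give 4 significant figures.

atomic unit of time: τ_au = (4πε₀)²ℏ³/(m_e e⁴) = 2.423 × 10⁻¹⁷ s.
2.20 × 10⁻⁶ / 2.423 × 10⁻¹⁷ = 9.080 × 10¹⁰

9.080 × 10¹⁰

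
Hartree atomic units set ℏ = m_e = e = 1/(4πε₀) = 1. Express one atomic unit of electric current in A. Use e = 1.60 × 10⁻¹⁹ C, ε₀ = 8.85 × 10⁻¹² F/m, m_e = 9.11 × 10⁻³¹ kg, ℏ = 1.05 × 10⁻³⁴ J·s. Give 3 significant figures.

6.67 × 10⁻³ A

The unique combination of the constants set to 1 with dimensions of current is I_au = e E_h/ℏ = m_e e⁵/((4πε₀)²ℏ³).
E_h = 4.38 × 10⁻¹⁸ J
e·E_h/ℏ = 6.67 × 10⁻³ A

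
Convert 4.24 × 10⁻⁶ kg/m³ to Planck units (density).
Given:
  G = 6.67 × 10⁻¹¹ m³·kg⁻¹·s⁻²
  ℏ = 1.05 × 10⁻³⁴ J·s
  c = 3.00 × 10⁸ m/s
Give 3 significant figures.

8.15 × 10⁻¹⁰³

Planck density: ρ_P = c⁵/(ℏG²) = 5.20 × 10⁹⁶ kg/m³.
4.24 × 10⁻⁶ / 5.20 × 10⁹⁶ = 8.15 × 10⁻¹⁰³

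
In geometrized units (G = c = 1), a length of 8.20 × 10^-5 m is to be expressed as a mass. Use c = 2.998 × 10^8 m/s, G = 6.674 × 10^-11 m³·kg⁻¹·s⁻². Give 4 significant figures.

1.104 × 10^23 kg

Length → mass via c²/G.
8.20 × 10^-5 m × (c²/G) = 1.104 × 10^23 kg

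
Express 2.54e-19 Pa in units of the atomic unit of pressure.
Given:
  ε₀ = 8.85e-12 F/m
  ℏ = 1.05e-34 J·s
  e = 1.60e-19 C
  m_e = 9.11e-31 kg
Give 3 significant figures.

8.43e-33

atomic unit of pressure: P_au = E_h/a₀³ = m_e⁴e¹⁰/((4πε₀)⁵ℏ⁸) = 3.01e13 Pa.
2.54e-19 / 3.01e13 = 8.43e-33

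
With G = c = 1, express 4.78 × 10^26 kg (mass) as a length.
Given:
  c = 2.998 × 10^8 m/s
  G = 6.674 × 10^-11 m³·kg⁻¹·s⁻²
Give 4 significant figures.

In G = c = 1 units mass has dimensions of length; the conversion factor is G/c².
4.78 × 10^26 kg × (G/c²) = 0.3549 m

0.3549 m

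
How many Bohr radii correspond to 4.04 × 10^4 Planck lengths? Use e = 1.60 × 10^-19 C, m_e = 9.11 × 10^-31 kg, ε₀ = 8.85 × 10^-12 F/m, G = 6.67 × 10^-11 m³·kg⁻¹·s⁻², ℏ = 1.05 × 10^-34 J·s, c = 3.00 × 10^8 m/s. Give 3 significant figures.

Planck length: ℓ_P = √(ℏG/c³) = 1.61 × 10^-35 m
Bohr radius: a₀ = 4πε₀ℏ²/(m_e e²) = 5.26 × 10^-11 m
4.04 × 10^4 × 1.61 × 10^-35 / 5.26 × 10^-11 = 1.24 × 10^-20

1.24 × 10^-20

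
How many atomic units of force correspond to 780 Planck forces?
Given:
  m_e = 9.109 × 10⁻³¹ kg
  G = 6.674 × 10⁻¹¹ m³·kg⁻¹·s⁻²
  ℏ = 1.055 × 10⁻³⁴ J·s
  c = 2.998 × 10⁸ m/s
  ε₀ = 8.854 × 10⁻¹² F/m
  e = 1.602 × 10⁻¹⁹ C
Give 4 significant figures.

Planck force: F_P = c⁴/G = 1.210 × 10⁴⁴ N
atomic unit of force: F_au = E_h/a₀ = m_e²e⁶/((4πε₀)³ℏ⁴) = 8.220 × 10⁻⁸ N
780 × 1.210 × 10⁴⁴ / 8.220 × 10⁻⁸ = 1.149 × 10⁵⁴

1.149 × 10⁵⁴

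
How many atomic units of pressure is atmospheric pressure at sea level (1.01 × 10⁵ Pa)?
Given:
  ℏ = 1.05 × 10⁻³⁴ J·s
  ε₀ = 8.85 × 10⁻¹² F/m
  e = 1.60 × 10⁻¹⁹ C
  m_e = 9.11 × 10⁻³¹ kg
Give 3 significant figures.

3.35 × 10⁻⁹

atomic unit of pressure: P_au = E_h/a₀³ = m_e⁴e¹⁰/((4πε₀)⁵ℏ⁸) = 3.01 × 10¹³ Pa.
1.01 × 10⁵ / 3.01 × 10¹³ = 3.35 × 10⁻⁹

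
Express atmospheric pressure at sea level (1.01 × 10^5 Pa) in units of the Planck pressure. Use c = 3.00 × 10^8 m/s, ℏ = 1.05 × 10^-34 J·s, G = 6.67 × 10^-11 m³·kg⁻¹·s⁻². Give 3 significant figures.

Planck pressure: p_P = c⁷/(ℏG²) = 4.68 × 10^113 Pa.
1.01 × 10^5 / 4.68 × 10^113 = 2.16 × 10^-109

2.16 × 10^-109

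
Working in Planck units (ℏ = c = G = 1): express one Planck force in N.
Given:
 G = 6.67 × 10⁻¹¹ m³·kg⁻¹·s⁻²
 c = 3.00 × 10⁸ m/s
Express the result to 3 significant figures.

1.21 × 10⁴⁴ N

Dimensional analysis gives F_P = c⁴/G.
  = 8.10 × 10³³ / 6.67 × 10⁻¹¹
  = 1.21 × 10⁴⁴ N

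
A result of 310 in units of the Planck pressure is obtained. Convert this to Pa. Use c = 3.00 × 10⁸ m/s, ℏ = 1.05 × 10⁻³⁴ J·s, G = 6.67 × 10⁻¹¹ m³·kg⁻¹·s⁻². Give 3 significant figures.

One Planck pressure: p_P = c⁷/(ℏG²) = 4.68 × 10¹¹³ Pa.
310 × 4.68 × 10¹¹³ Pa = 1.45 × 10¹¹⁶ Pa

1.45 × 10¹¹⁶ Pa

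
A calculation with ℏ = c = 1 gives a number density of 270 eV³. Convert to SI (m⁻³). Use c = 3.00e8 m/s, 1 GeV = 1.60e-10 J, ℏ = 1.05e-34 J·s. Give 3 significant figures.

Number density is [L]⁻³ = [E]³/(ℏc)³.
1 GeV³ → 1/(ℏc)³ × (1 GeV in J)³ = 1.31e47 m⁻³.
Convert the energy scale: 270 eV³ = 2.70e-25 GeV³.
Result: 2.70e-25 × 1.31e47 = 3.54e22 m⁻³.

3.54e22 m⁻³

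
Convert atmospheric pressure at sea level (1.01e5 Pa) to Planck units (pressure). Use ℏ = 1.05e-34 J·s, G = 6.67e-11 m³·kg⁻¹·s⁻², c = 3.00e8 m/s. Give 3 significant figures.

2.16e-109

Planck pressure: p_P = c⁷/(ℏG²) = 4.68e113 Pa.
1.01e5 / 4.68e113 = 2.16e-109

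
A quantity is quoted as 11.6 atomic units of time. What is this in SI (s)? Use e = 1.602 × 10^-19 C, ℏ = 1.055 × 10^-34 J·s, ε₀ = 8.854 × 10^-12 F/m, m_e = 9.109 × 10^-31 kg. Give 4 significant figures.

2.811 × 10^-16 s

One atomic unit of time: τ_au = (4πε₀)²ℏ³/(m_e e⁴) = 2.423 × 10^-17 s.
11.6 × 2.423 × 10^-17 s = 2.811 × 10^-16 s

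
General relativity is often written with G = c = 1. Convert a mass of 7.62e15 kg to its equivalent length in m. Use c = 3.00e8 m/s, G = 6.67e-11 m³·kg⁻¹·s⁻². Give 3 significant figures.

5.65e-12 m

In G = c = 1 units mass has dimensions of length; the conversion factor is G/c².
7.62e15 kg × (G/c²) = 5.65e-12 m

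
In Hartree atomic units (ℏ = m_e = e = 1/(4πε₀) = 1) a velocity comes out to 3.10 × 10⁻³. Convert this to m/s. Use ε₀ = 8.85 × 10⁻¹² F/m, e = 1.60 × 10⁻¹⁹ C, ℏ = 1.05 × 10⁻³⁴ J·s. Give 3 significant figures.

6.80 × 10³ m/s

One atomic unit of velocity: v_au = e²/(4πε₀ℏ) = 2.19 × 10⁶ m/s.
3.10 × 10⁻³ × 2.19 × 10⁶ m/s = 6.80 × 10³ m/s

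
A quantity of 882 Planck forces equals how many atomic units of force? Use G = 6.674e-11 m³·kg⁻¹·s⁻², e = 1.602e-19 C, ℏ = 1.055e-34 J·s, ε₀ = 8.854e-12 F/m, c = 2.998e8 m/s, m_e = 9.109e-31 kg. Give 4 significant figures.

Planck force: F_P = c⁴/G = 1.210e44 N
atomic unit of force: F_au = E_h/a₀ = m_e²e⁶/((4πε₀)³ℏ⁴) = 8.220e-8 N
882 × 1.210e44 / 8.220e-8 = 1.299e54

1.299e54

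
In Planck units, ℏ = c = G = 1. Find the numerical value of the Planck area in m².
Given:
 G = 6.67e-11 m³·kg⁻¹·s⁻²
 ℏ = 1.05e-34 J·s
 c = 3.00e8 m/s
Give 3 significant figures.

2.59e-70 m²

The unique combination of the constants set to 1 with dimensions of area is A_P = ℏG/c³.
  = 7.00e-45 / 2.70e25
  = 2.59e-70 m²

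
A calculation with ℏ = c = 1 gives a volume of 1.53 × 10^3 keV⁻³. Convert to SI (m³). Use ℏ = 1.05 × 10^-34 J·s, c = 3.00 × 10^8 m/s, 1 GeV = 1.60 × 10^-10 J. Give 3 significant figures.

Volume is [L]³ = [E]⁻³·(ℏc)³.
1 GeV⁻³ → (ℏc)³ × (1 GeV in J)⁻³ = 7.63 × 10^-48 m³.
Convert the energy scale: 1.53 × 10^3 keV⁻³ = 1.53 × 10^21 GeV⁻³.
Result: 1.53 × 10^21 × 7.63 × 10^-48 = 1.17 × 10^-26 m³.

1.17 × 10^-26 m³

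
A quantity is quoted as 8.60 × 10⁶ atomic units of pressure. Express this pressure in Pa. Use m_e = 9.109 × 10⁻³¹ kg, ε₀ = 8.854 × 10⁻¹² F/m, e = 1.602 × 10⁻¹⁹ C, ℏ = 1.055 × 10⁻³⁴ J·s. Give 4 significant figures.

One atomic unit of pressure: P_au = E_h/a₀³ = m_e⁴e¹⁰/((4πε₀)⁵ℏ⁸) = 2.929 × 10¹³ Pa.
8.60 × 10⁶ × 2.929 × 10¹³ Pa = 2.519 × 10²⁰ Pa

2.519 × 10²⁰ Pa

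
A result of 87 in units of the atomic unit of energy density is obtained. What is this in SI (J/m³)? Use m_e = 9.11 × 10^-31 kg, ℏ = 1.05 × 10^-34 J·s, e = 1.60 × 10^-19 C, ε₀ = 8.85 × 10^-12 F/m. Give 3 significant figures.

2.62 × 10^15 J/m³

One atomic unit of energy density: u_au = E_h/a₀³ = m_e⁴e¹⁰/((4πε₀)⁵ℏ⁸) = 3.01 × 10^13 J/m³.
87 × 3.01 × 10^13 J/m³ = 2.62 × 10^15 J/m³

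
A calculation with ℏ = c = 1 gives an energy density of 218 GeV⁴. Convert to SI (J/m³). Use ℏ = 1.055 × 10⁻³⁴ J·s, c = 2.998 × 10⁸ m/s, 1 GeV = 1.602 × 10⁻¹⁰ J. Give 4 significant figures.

4.538 × 10³⁹ J/m³

[E]/[L]³ = [E]⁴/(ℏc)³; restore (ℏc)⁻³.
1 GeV⁴ → 1/(ℏc)³ × (1 GeV in J)⁴ = 2.082 × 10³⁷ J/m³.
Result: 218 × 2.082 × 10³⁷ = 4.538 × 10³⁹ J/m³.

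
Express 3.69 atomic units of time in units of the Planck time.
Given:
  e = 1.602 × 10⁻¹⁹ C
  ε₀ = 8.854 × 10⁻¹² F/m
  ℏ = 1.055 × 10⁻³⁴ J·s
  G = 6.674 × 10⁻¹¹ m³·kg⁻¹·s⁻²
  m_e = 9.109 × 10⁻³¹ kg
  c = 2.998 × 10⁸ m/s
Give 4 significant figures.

atomic unit of time: τ_au = (4πε₀)²ℏ³/(m_e e⁴) = 2.423 × 10⁻¹⁷ s
Planck time: t_P = √(ℏG/c⁵) = 5.392 × 10⁻⁴⁴ s
3.69 × 2.423 × 10⁻¹⁷ / 5.392 × 10⁻⁴⁴ = 1.658 × 10²⁷

1.658 × 10²⁷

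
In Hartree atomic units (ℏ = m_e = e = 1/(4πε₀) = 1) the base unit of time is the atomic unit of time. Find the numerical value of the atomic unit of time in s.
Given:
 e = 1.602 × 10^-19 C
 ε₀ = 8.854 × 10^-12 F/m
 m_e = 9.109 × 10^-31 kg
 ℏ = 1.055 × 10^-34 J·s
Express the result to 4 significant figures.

2.423 × 10^-17 s

τ_au = (4πε₀)²ℏ³/(m_e e⁴)
E_h = 4.354 × 10^-18 J
ℏ/E_h = 2.423 × 10^-17 s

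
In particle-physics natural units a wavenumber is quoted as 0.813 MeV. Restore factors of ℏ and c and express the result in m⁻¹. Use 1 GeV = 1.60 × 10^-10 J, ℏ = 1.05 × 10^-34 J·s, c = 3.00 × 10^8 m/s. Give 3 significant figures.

4.13 × 10^12 m⁻¹

Inverse length is [E]/(ℏc).
1 GeV → 1/(ℏc) × (1 GeV in J) = 5.08 × 10^15 m⁻¹.
Convert the energy scale: 0.813 MeV = 8.13 × 10^-4 GeV.
Result: 8.13 × 10^-4 × 5.08 × 10^15 = 4.13 × 10^12 m⁻¹.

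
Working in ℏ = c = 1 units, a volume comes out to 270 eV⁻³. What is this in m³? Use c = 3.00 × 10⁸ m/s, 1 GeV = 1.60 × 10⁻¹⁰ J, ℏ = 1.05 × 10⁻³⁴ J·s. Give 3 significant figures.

2.06 × 10⁻¹⁸ m³

Volume is [L]³ = [E]⁻³·(ℏc)³.
1 GeV⁻³ → (ℏc)³ × (1 GeV in J)⁻³ = 7.63 × 10⁻⁴⁸ m³.
Convert the energy scale: 270 eV⁻³ = 2.70 × 10²⁹ GeV⁻³.
Result: 2.70 × 10²⁹ × 7.63 × 10⁻⁴⁸ = 2.06 × 10⁻¹⁸ m³.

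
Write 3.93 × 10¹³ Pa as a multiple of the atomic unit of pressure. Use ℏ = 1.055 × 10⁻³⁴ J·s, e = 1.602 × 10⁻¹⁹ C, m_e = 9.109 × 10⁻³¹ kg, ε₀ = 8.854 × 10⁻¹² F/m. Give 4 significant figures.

1.342

atomic unit of pressure: P_au = E_h/a₀³ = m_e⁴e¹⁰/((4πε₀)⁵ℏ⁸) = 2.929 × 10¹³ Pa.
3.93 × 10¹³ / 2.929 × 10¹³ = 1.342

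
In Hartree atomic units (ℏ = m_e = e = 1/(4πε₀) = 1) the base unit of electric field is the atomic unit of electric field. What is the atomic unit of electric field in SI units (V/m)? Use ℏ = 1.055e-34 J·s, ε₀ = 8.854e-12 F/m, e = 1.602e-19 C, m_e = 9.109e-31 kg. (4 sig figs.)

E_au = E_h/(e a₀) = m_e²e⁵/((4πε₀)³ℏ⁴)
E_h = 4.354e-18 J
a₀ = 5.297e-11 m
E_h/(e·a₀) = 5.131e11 V/m

5.131e11 V/m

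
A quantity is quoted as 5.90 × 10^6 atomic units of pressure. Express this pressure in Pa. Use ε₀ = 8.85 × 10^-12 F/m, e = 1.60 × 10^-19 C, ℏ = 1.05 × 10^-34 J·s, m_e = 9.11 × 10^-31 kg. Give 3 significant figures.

One atomic unit of pressure: P_au = E_h/a₀³ = m_e⁴e¹⁰/((4πε₀)⁵ℏ⁸) = 3.01 × 10^13 Pa.
5.90 × 10^6 × 3.01 × 10^13 Pa = 1.78 × 10^20 Pa

1.78 × 10^20 Pa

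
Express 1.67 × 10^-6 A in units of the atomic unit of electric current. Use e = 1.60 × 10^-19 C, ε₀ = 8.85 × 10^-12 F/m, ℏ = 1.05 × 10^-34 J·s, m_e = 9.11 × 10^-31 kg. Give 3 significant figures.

2.50 × 10^-4

atomic unit of electric current: I_au = e E_h/ℏ = m_e e⁵/((4πε₀)²ℏ³) = 6.67 × 10^-3 A.
1.67 × 10^-6 / 6.67 × 10^-3 = 2.50 × 10^-4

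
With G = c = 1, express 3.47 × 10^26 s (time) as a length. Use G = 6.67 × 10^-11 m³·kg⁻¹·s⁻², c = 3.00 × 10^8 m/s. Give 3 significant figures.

Time → length via c.
3.47 × 10^26 s × (c) = 1.04 × 10^35 m

1.04 × 10^35 m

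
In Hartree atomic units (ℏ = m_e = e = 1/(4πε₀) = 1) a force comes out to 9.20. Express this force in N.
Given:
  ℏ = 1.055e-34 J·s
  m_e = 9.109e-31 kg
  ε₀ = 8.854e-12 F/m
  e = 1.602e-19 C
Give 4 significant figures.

One atomic unit of force: F_au = E_h/a₀ = m_e²e⁶/((4πε₀)³ℏ⁴) = 8.220e-8 N.
9.20 × 8.220e-8 N = 7.562e-7 N

7.562e-7 N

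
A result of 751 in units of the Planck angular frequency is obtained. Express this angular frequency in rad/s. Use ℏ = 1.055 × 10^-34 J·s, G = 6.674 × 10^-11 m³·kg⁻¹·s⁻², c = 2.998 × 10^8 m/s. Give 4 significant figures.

One Planck angular frequency: ω_P = √(c⁵/(ℏG)) = 1.855 × 10^43 rad/s.
751 × 1.855 × 10^43 rad/s = 1.393 × 10^46 rad/s

1.393 × 10^46 rad/s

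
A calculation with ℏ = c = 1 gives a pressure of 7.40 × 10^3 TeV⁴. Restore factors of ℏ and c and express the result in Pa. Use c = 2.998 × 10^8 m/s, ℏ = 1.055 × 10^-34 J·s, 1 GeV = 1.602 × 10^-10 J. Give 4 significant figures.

1.540 × 10^53 Pa

Pressure is [E]/[L]³ = [E]⁴/(ℏc)³.
1 GeV⁴ → 1/(ℏc)³ × (1 GeV in J)⁴ = 2.082 × 10^37 Pa.
Convert the energy scale: 7.40 × 10^3 TeV⁴ = 7.40 × 10^15 GeV⁴.
Result: 7.40 × 10^15 × 2.082 × 10^37 = 1.540 × 10^53 Pa.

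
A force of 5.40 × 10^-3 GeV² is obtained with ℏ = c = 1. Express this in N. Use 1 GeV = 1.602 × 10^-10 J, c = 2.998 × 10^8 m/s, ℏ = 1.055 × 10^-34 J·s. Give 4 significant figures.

Force is [E]/[L] = [E]²/(ℏc); restore (ℏc)⁻¹.
1 GeV² → 1/(ℏc) × (1 GeV in J)² = 8.114 × 10^5 N.
Result: 5.40 × 10^-3 × 8.114 × 10^5 = 4.382 × 10^3 N.

4.382 × 10^3 N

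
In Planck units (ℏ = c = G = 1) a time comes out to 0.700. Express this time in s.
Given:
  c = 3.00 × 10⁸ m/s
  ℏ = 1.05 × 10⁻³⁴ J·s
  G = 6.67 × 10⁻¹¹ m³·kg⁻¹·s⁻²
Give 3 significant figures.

3.76 × 10⁻⁴⁴ s

One Planck time: t_P = √(ℏG/c⁵) = 5.37 × 10⁻⁴⁴ s.
0.700 × 5.37 × 10⁻⁴⁴ s = 3.76 × 10⁻⁴⁴ s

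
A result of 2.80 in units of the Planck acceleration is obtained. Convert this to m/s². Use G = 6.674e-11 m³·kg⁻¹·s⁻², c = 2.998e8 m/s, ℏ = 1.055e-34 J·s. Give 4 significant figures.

One Planck acceleration: a_P = √(c⁷/(ℏG)) = 5.560e51 m/s².
2.80 × 5.560e51 m/s² = 1.557e52 m/s²

1.557e52 m/s²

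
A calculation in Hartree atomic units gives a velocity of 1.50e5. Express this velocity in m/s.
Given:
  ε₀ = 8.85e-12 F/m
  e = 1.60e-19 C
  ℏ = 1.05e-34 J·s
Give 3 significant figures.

One atomic unit of velocity: v_au = e²/(4πε₀ℏ) = 2.19e6 m/s.
1.50e5 × 2.19e6 m/s = 3.29e11 m/s

3.29e11 m/s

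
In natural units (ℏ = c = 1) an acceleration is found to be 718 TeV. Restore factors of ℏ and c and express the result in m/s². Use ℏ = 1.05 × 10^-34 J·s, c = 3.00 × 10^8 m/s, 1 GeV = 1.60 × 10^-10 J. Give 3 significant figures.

Acceleration is [L]/[T]² = c·[E]/ℏ.
1 GeV → c/ℏ × (1 GeV in J) = 4.57 × 10^32 m/s².
Convert the energy scale: 718 TeV = 7.18 × 10^5 GeV.
Result: 7.18 × 10^5 × 4.57 × 10^32 = 3.28 × 10^38 m/s².

3.28 × 10^38 m/s²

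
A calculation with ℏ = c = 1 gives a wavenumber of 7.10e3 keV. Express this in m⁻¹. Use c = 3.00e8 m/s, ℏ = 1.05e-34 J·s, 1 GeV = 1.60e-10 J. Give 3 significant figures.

3.61e13 m⁻¹

Inverse length is [E]/(ℏc).
1 GeV → 1/(ℏc) × (1 GeV in J) = 5.08e15 m⁻¹.
Convert the energy scale: 7.10e3 keV = 7.10e-3 GeV.
Result: 7.10e-3 × 5.08e15 = 3.61e13 m⁻¹.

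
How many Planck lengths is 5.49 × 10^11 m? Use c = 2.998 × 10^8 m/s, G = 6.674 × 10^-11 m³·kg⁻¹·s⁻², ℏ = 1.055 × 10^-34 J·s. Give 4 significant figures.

Planck length: ℓ_P = √(ℏG/c³) = 1.616 × 10^-35 m.
5.49 × 10^11 / 1.616 × 10^-35 = 3.396 × 10^46

3.396 × 10^46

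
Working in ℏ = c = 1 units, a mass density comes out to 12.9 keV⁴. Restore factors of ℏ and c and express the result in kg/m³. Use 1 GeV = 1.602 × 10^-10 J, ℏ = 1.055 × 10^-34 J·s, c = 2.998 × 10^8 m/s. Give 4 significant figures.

Mass density is [E]/(c²[L]³) = [E]⁴/(ℏ³c⁵).
1 GeV⁴ → 1/(ℏ³c⁵) × (1 GeV in J)⁴ = 2.316 × 10^20 kg/m³.
Convert the energy scale: 12.9 keV⁴ = 1.29 × 10^-23 GeV⁴.
Result: 1.29 × 10^-23 × 2.316 × 10^20 = 2.988 × 10^-3 kg/m³.

2.988 × 10^-3 kg/m³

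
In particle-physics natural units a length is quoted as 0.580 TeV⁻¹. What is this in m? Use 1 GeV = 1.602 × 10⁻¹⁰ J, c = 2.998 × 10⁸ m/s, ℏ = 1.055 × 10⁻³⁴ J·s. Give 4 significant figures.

A length is [E]⁻¹ in ℏ=c=1; restore one factor of ℏc.
1 GeV⁻¹ → ℏc × (1 GeV in J)⁻¹ = 1.974 × 10⁻¹⁶ m.
Convert the energy scale: 0.580 TeV⁻¹ = 5.80 × 10⁻⁴ GeV⁻¹.
Result: 5.80 × 10⁻⁴ × 1.974 × 10⁻¹⁶ = 1.145 × 10⁻¹⁹ m.

1.145 × 10⁻¹⁹ m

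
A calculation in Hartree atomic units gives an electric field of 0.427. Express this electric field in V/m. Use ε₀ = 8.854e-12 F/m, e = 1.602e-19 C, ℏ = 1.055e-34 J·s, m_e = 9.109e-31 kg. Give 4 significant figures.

2.191e11 V/m

One atomic unit of electric field: E_au = E_h/(e a₀) = m_e²e⁵/((4πε₀)³ℏ⁴) = 5.131e11 V/m.
0.427 × 5.131e11 V/m = 2.191e11 V/m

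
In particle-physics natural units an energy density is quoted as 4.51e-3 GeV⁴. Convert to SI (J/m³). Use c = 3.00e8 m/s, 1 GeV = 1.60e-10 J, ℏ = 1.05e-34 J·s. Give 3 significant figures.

[E]/[L]³ = [E]⁴/(ℏc)³; restore (ℏc)⁻³.
1 GeV⁴ → 1/(ℏc)³ × (1 GeV in J)⁴ = 2.10e37 J/m³.
Result: 4.51e-3 × 2.10e37 = 9.46e34 J/m³.

9.46e34 J/m³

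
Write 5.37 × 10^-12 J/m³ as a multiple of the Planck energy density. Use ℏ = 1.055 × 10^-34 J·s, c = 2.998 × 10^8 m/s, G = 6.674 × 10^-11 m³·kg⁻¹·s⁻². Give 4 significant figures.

Planck energy density: u_P = c⁷/(ℏG²) = 4.632 × 10^113 J/m³.
5.37 × 10^-12 / 4.632 × 10^113 = 1.159 × 10^-125

1.159 × 10^-125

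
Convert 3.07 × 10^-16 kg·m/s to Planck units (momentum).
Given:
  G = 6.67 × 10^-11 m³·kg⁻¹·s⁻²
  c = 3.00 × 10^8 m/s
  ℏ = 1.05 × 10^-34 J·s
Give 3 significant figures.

4.71 × 10^-17

Planck momentum: p_P = √(ℏc³/G) = 6.52 kg·m/s.
3.07 × 10^-16 / 6.52 = 4.71 × 10^-17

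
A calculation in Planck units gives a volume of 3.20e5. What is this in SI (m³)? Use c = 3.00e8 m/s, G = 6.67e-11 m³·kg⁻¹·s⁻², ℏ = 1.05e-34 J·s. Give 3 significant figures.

One Planck volume: V_P = (ℏG/c³)^(3/2) = 4.18e-105 m³.
3.20e5 × 4.18e-105 m³ = 1.34e-99 m³

1.34e-99 m³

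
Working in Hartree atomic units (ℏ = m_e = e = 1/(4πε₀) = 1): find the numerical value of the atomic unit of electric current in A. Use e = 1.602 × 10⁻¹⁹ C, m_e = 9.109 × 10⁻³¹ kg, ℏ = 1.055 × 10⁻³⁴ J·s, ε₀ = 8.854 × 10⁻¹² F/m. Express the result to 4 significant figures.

The unique combination of the constants set to 1 with dimensions of current is I_au = e E_h/ℏ = m_e e⁵/((4πε₀)²ℏ³).
E_h = 4.354 × 10⁻¹⁸ J
e·E_h/ℏ = 6.612 × 10⁻³ A

6.612 × 10⁻³ A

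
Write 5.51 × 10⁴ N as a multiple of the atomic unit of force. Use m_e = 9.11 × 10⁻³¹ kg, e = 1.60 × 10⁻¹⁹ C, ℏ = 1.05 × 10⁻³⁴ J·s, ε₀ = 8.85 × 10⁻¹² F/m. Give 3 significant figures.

atomic unit of force: F_au = E_h/a₀ = m_e²e⁶/((4πε₀)³ℏ⁴) = 8.33 × 10⁻⁸ N.
5.51 × 10⁴ / 8.33 × 10⁻⁸ = 6.62 × 10¹¹

6.62 × 10¹¹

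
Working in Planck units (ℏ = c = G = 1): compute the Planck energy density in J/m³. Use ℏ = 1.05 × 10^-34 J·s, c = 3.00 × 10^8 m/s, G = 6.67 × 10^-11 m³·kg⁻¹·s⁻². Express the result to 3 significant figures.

4.68 × 10^113 J/m³

Dimensional analysis gives u_P = c⁷/(ℏG²).
  = 2.19 × 10^59 / 4.67 × 10^-55
  = 4.68 × 10^113 J/m³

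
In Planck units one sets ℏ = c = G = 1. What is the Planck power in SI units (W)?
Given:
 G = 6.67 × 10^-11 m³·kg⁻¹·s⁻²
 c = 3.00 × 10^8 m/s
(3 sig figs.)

P_P = c⁵/G
  = 2.43 × 10^42 / 6.67 × 10^-11
  = 3.64 × 10^52 W

3.64 × 10^52 W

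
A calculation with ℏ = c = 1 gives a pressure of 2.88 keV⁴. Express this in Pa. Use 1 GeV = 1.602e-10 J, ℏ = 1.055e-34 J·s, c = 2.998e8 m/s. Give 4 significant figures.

5.995e13 Pa

Pressure is [E]/[L]³ = [E]⁴/(ℏc)³.
1 GeV⁴ → 1/(ℏc)³ × (1 GeV in J)⁴ = 2.082e37 Pa.
Convert the energy scale: 2.88 keV⁴ = 2.88e-24 GeV⁴.
Result: 2.88e-24 × 2.082e37 = 5.995e13 Pa.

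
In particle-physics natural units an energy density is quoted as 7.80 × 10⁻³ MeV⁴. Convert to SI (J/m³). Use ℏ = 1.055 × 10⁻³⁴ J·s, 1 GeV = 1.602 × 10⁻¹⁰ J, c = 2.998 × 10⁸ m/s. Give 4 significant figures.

1.624 × 10²³ J/m³

[E]/[L]³ = [E]⁴/(ℏc)³; restore (ℏc)⁻³.
1 GeV⁴ → 1/(ℏc)³ × (1 GeV in J)⁴ = 2.082 × 10³⁷ J/m³.
Convert the energy scale: 7.80 × 10⁻³ MeV⁴ = 7.80 × 10⁻¹⁵ GeV⁴.
Result: 7.80 × 10⁻¹⁵ × 2.082 × 10³⁷ = 1.624 × 10²³ J/m³.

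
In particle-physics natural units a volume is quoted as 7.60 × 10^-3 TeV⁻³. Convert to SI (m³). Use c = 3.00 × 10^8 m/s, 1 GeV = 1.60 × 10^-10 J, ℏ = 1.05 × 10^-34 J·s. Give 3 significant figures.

5.80 × 10^-59 m³

Volume is [L]³ = [E]⁻³·(ℏc)³.
1 GeV⁻³ → (ℏc)³ × (1 GeV in J)⁻³ = 7.63 × 10^-48 m³.
Convert the energy scale: 7.60 × 10^-3 TeV⁻³ = 7.60 × 10^-12 GeV⁻³.
Result: 7.60 × 10^-12 × 7.63 × 10^-48 = 5.80 × 10^-59 m³.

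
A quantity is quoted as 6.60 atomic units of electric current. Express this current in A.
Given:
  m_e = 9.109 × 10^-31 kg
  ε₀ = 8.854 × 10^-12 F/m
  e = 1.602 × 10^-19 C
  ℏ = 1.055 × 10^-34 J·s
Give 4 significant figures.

0.04364 A

One atomic unit of electric current: I_au = e E_h/ℏ = m_e e⁵/((4πε₀)²ℏ³) = 6.612 × 10^-3 A.
6.60 × 6.612 × 10^-3 A = 0.04364 A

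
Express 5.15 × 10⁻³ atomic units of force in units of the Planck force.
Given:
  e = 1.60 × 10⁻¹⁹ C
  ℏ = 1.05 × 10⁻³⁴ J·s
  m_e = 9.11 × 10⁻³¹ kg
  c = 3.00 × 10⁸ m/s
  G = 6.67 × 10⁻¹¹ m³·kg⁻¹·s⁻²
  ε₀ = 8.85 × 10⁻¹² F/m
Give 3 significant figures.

atomic unit of force: F_au = E_h/a₀ = m_e²e⁶/((4πε₀)³ℏ⁴) = 8.33 × 10⁻⁸ N
Planck force: F_P = c⁴/G = 1.21 × 10⁴⁴ N
5.15 × 10⁻³ × 8.33 × 10⁻⁸ / 1.21 × 10⁴⁴ = 3.53 × 10⁻⁵⁴

3.53 × 10⁻⁵⁴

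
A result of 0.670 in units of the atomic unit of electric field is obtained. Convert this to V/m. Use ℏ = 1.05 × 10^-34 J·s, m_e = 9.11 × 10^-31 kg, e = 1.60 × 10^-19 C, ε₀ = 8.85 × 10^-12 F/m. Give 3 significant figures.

One atomic unit of electric field: E_au = E_h/(e a₀) = m_e²e⁵/((4πε₀)³ℏ⁴) = 5.20 × 10^11 V/m.
0.670 × 5.20 × 10^11 V/m = 3.49 × 10^11 V/m

3.49 × 10^11 V/m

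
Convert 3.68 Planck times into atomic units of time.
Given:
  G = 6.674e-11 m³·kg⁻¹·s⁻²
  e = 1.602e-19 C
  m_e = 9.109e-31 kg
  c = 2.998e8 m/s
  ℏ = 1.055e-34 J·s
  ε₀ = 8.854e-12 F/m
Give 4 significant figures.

8.189e-27

Planck time: t_P = √(ℏG/c⁵) = 5.392e-44 s
atomic unit of time: τ_au = (4πε₀)²ℏ³/(m_e e⁴) = 2.423e-17 s
3.68 × 5.392e-44 / 2.423e-17 = 8.189e-27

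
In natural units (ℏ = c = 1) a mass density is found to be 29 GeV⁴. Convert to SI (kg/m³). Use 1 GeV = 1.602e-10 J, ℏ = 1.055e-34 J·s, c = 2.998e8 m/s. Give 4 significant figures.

Mass density is [E]/(c²[L]³) = [E]⁴/(ℏ³c⁵).
1 GeV⁴ → 1/(ℏ³c⁵) × (1 GeV in J)⁴ = 2.316e20 kg/m³.
Result: 29 × 2.316e20 = 6.716e21 kg/m³.

6.716e21 kg/m³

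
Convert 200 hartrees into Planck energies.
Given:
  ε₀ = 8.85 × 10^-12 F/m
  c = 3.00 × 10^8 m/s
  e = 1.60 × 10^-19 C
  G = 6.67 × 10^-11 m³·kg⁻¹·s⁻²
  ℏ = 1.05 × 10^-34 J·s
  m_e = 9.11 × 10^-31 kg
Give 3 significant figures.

4.48 × 10^-25

hartree: E_h = m_e e⁴/(4πε₀ℏ)² = 4.38 × 10^-18 J
Planck energy: E_P = √(ℏc⁵/G) = 1.96 × 10^9 J
200 × 4.38 × 10^-18 / 1.96 × 10^9 = 4.48 × 10^-25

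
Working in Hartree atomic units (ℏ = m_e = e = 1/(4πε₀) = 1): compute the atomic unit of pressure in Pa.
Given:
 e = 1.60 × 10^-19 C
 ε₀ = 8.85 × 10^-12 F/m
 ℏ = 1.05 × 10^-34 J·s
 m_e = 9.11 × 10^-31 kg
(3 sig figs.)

From ℏ = m_e = e = 1/(4πε₀) = 1 the pressure scale is P_au = E_h/a₀³ = m_e⁴e¹⁰/((4πε₀)⁵ℏ⁸).
E_h = 4.38 × 10^-18 J
a₀ = 5.26 × 10^-11 m
E_h/a₀³ = 3.01 × 10^13 Pa

3.01 × 10^13 Pa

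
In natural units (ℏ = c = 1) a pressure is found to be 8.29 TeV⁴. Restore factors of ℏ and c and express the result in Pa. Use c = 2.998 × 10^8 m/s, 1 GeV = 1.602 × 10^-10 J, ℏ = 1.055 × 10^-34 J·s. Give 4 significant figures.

1.726 × 10^50 Pa

Pressure is [E]/[L]³ = [E]⁴/(ℏc)³.
1 GeV⁴ → 1/(ℏc)³ × (1 GeV in J)⁴ = 2.082 × 10^37 Pa.
Convert the energy scale: 8.29 TeV⁴ = 8.29 × 10^12 GeV⁴.
Result: 8.29 × 10^12 × 2.082 × 10^37 = 1.726 × 10^50 Pa.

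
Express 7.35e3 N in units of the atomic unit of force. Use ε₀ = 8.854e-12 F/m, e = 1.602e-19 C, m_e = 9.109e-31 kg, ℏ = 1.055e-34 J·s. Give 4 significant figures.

8.942e10

atomic unit of force: F_au = E_h/a₀ = m_e²e⁶/((4πε₀)³ℏ⁴) = 8.220e-8 N.
7.35e3 / 8.220e-8 = 8.942e10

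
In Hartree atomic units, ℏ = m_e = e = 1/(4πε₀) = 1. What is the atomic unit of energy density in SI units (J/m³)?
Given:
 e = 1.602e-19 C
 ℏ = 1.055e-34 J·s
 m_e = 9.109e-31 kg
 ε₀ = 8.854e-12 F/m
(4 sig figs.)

2.929e13 J/m³

Dimensional analysis gives u_au = E_h/a₀³ = m_e⁴e¹⁰/((4πε₀)⁵ℏ⁸).
E_h = 4.354e-18 J
a₀ = 5.297e-11 m
E_h/a₀³ = 2.929e13 J/m³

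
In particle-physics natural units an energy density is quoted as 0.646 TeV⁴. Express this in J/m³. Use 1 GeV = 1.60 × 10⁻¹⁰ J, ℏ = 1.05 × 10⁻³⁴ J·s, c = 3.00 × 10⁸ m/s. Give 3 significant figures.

[E]/[L]³ = [E]⁴/(ℏc)³; restore (ℏc)⁻³.
1 GeV⁴ → 1/(ℏc)³ × (1 GeV in J)⁴ = 2.10 × 10³⁷ J/m³.
Convert the energy scale: 0.646 TeV⁴ = 6.46 × 10¹¹ GeV⁴.
Result: 6.46 × 10¹¹ × 2.10 × 10³⁷ = 1.35 × 10⁴⁹ J/m³.

1.35 × 10⁴⁹ J/m³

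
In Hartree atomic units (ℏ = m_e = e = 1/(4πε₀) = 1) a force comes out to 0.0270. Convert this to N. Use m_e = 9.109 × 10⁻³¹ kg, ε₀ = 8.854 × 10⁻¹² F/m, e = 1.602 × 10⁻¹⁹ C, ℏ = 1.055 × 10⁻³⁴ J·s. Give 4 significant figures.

2.219 × 10⁻⁹ N

One atomic unit of force: F_au = E_h/a₀ = m_e²e⁶/((4πε₀)³ℏ⁴) = 8.220 × 10⁻⁸ N.
0.0270 × 8.220 × 10⁻⁸ N = 2.219 × 10⁻⁹ N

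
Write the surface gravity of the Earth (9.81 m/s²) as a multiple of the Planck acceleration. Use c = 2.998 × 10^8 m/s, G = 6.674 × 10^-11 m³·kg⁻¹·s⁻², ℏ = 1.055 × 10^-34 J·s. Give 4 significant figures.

1.764 × 10^-51

Planck acceleration: a_P = √(c⁷/(ℏG)) = 5.560 × 10^51 m/s².
9.81 / 5.560 × 10^51 = 1.764 × 10^-51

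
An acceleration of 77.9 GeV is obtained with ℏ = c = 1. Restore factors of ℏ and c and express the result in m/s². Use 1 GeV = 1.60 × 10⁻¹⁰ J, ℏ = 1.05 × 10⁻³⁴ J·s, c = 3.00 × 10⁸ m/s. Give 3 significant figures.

3.56 × 10³⁴ m/s²

Acceleration is [L]/[T]² = c·[E]/ℏ.
1 GeV → c/ℏ × (1 GeV in J) = 4.57 × 10³² m/s².
Result: 77.9 × 4.57 × 10³² = 3.56 × 10³⁴ m/s².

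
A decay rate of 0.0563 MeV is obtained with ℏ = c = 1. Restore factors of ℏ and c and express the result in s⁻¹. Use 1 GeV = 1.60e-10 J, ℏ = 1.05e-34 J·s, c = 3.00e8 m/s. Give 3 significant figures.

A rate is [E]/ℏ; divide by ℏ.
1 GeV → 1/ℏ × (1 GeV in J) = 1.52e24 s⁻¹.
Convert the energy scale: 0.0563 MeV = 5.63e-5 GeV.
Result: 5.63e-5 × 1.52e24 = 8.58e19 s⁻¹.

8.58e19 s⁻¹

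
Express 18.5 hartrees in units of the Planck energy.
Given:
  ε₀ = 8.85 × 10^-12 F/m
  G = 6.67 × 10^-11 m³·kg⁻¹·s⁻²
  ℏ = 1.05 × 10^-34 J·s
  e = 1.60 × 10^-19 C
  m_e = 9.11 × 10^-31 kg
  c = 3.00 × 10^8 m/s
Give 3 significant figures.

hartree: E_h = m_e e⁴/(4πε₀ℏ)² = 4.38 × 10^-18 J
Planck energy: E_P = √(ℏc⁵/G) = 1.96 × 10^9 J
18.5 × 4.38 × 10^-18 / 1.96 × 10^9 = 4.14 × 10^-26

4.14 × 10^-26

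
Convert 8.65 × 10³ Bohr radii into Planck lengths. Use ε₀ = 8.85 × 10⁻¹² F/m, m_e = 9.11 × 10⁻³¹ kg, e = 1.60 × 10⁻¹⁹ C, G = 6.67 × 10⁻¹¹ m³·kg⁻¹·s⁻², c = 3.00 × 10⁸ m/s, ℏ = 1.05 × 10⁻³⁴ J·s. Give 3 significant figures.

Bohr radius: a₀ = 4πε₀ℏ²/(m_e e²) = 5.26 × 10⁻¹¹ m
Planck length: ℓ_P = √(ℏG/c³) = 1.61 × 10⁻³⁵ m
8.65 × 10³ × 5.26 × 10⁻¹¹ / 1.61 × 10⁻³⁵ = 2.82 × 10²⁸

2.82 × 10²⁸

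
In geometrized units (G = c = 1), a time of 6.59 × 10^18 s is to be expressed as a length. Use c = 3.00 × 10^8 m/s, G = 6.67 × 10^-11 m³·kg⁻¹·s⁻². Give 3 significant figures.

Time → length via c.
6.59 × 10^18 s × (c) = 1.98 × 10^27 m

1.98 × 10^27 m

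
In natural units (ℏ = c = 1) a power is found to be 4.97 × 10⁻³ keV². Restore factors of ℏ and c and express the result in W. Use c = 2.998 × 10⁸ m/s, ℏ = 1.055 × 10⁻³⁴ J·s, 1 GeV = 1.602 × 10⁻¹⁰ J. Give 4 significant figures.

1.209 W

Power is [E]/[T] = [E]²/ℏ.
1 GeV² → 1/ℏ × (1 GeV in J)² = 2.433 × 10¹⁴ W.
Convert the energy scale: 4.97 × 10⁻³ keV² = 4.97 × 10⁻¹⁵ GeV².
Result: 4.97 × 10⁻¹⁵ × 2.433 × 10¹⁴ = 1.209 W.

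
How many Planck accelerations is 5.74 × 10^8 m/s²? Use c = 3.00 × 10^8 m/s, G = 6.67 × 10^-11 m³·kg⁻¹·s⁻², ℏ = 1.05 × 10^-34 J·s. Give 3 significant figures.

1.03 × 10^-43

Planck acceleration: a_P = √(c⁷/(ℏG)) = 5.59 × 10^51 m/s².
5.74 × 10^8 / 5.59 × 10^51 = 1.03 × 10^-43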